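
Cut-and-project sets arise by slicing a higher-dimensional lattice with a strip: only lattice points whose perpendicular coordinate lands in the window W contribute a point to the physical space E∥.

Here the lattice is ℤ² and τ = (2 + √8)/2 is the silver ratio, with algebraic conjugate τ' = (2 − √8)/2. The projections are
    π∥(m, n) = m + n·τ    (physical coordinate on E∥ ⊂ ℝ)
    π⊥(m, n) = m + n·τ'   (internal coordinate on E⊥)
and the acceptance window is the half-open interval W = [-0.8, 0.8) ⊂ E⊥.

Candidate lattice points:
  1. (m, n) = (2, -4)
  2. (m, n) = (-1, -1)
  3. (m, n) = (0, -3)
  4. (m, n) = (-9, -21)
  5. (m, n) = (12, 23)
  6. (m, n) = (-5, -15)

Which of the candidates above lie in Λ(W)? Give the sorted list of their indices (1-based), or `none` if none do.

2, 4

Compute τ' = (2−√8)/2 = -0.41421, so π⊥(m,n) = m -0.41421·n.
[1] lift (2,-4): star map gives 3.65685; window check -0.8 ≤ 3.65685 < 0.8 is false → out
[2] lift (-1,-1): star map gives -0.58579; window check -0.8 ≤ -0.58579 < 0.8 is true → IN Λ
[3] lift (0,-3): star map gives 1.24264; window check -0.8 ≤ 1.24264 < 0.8 is false → out
[4] lift (-9,-21): star map gives -0.30152; window check -0.8 ≤ -0.30152 < 0.8 is true → IN Λ
[5] lift (12,23): star map gives 2.47309; window check -0.8 ≤ 2.47309 < 0.8 is false → out
[6] lift (-5,-15): star map gives 1.21320; window check -0.8 ≤ 1.21320 < 0.8 is false → out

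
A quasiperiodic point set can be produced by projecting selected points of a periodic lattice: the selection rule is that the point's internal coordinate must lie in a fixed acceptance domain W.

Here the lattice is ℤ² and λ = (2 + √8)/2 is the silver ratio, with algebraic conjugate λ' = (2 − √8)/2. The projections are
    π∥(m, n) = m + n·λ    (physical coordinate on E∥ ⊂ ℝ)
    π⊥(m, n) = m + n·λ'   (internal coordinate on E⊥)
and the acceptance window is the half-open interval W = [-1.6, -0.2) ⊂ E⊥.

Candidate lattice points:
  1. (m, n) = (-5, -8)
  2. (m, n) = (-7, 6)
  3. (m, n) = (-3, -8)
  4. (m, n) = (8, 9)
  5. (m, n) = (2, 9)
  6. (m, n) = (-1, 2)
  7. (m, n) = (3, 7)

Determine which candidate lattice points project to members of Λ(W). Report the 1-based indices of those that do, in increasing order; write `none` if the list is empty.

none

Compute λ' = (2−√8)/2 = -0.4142, so π⊥(m,n) = m -0.4142·n.
[1] lift (-5,-8): star map gives -1.6863; window check -1.6 ≤ -1.6863 < -0.2 is false → out
[2] lift (-7,6): star map gives -9.4853; window check -1.6 ≤ -9.4853 < -0.2 is false → out
[3] lift (-3,-8): star map gives 0.3137; window check -1.6 ≤ 0.3137 < -0.2 is false → out
[4] lift (8,9): star map gives 4.2721; window check -1.6 ≤ 4.2721 < -0.2 is false → out
[5] lift (2,9): star map gives -1.7279; window check -1.6 ≤ -1.7279 < -0.2 is false → out
[6] lift (-1,2): star map gives -1.8284; window check -1.6 ≤ -1.8284 < -0.2 is false → out
[7] lift (3,7): star map gives 0.1005; window check -1.6 ≤ 0.1005 < -0.2 is false → out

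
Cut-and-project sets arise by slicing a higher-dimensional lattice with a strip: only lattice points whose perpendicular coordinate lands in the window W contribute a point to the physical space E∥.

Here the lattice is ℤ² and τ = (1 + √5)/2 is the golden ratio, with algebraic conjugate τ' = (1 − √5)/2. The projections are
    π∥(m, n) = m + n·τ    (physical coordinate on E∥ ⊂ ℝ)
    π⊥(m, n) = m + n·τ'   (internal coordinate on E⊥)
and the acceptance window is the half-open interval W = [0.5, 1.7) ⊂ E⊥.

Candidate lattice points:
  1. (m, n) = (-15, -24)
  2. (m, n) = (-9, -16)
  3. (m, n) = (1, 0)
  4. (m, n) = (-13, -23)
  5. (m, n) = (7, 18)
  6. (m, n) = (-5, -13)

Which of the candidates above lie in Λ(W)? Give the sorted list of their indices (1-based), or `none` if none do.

Numerically τ ≈ 1.6180 and τ' = −1/τ ≈ -0.6180.
[1] lift (-15,-24): star map gives -0.1672; window check 0.5 ≤ -0.1672 < 1.7 is false → out
[2] lift (-9,-16): star map gives 0.8885; window check 0.5 ≤ 0.8885 < 1.7 is true → IN Λ
[3] lift (1,0): star map gives 1.0000; window check 0.5 ≤ 1.0000 < 1.7 is true → IN Λ
[4] lift (-13,-23): star map gives 1.2148; window check 0.5 ≤ 1.2148 < 1.7 is true → IN Λ
[5] lift (7,18): star map gives -4.1246; window check 0.5 ≤ -4.1246 < 1.7 is false → out
[6] lift (-5,-13): star map gives 3.0344; window check 0.5 ≤ 3.0344 < 1.7 is false → out

2, 3, 4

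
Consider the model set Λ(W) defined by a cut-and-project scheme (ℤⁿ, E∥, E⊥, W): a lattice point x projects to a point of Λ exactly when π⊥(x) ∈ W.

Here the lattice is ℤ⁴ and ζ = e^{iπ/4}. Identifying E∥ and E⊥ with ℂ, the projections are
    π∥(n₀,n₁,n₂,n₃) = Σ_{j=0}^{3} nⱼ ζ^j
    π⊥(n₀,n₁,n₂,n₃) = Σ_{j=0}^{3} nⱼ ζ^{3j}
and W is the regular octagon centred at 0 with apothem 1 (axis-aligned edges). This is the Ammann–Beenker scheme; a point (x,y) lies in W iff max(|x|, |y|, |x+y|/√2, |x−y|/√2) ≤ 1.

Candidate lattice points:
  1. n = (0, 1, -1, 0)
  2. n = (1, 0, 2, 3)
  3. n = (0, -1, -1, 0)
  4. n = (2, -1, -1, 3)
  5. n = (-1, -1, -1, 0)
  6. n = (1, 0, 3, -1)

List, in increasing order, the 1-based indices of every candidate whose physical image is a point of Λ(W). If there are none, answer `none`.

π⊥(n) = n₀ + n₁ζ³ + n₂ζ⁶ + n₃ζ⁹ where ζ = e^{iπ/4}.
#1 (0, 1, -1, 0): internal (-0.707107, 1.707107); octagon support 1.707107 vs apothem 1 → ∉ W
#2 (1, 0, 2, 3): internal (3.121320, 0.121320); octagon support 3.121320 vs apothem 1 → ∉ W
#3 (0, -1, -1, 0): internal (0.707107, 0.292893); octagon support 0.707107 vs apothem 1 → ∈ W
#4 (2, -1, -1, 3): internal (4.828427, 2.414214); octagon support 5.121320 vs apothem 1 → ∉ W
#5 (-1, -1, -1, 0): internal (-0.292893, 0.292893); octagon support 0.414214 vs apothem 1 → ∈ W
#6 (1, 0, 3, -1): internal (0.292893, -3.707107); octagon support 3.707107 vs apothem 1 → ∉ W

3, 5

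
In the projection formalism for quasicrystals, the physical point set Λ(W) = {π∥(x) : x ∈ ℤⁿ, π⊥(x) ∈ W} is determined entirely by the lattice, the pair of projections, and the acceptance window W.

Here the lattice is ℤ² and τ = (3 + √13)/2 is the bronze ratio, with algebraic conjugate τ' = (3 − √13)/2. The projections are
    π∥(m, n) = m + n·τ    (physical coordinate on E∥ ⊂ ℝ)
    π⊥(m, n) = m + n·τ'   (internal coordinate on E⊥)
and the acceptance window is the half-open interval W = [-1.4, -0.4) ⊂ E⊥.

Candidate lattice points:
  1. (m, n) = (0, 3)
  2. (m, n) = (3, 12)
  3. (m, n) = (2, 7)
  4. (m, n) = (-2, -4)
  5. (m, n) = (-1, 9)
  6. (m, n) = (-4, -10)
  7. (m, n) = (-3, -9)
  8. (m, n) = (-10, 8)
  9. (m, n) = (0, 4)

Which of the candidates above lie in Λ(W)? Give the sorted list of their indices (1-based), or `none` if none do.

1, 2, 4, 6, 9

τ' = (3−√13)/2 ≈ -0.302776.
candidate 1: (m,n)=(0,3) → π∥ = 0+3·τ ≈ 9.908327, π⊥ = 0+3·τ' ≈ -0.908327 ∈ [-1.4, -0.4) ⇒ IN Λ
candidate 2: (m,n)=(3,12) → π∥ = 3+12·τ ≈ 42.633308, π⊥ = 3+12·τ' ≈ -0.633308 ∈ [-1.4, -0.4) ⇒ IN Λ
candidate 3: (m,n)=(2,7) → π∥ = 2+7·τ ≈ 25.119429, π⊥ = 2+7·τ' ≈ -0.119429 ∉ [-1.4, -0.4) ⇒ out
candidate 4: (m,n)=(-2,-4) → π∥ = -2-4·τ ≈ -15.211103, π⊥ = -2-4·τ' ≈ -0.788897 ∈ [-1.4, -0.4) ⇒ IN Λ
candidate 5: (m,n)=(-1,9) → π∥ = -1+9·τ ≈ 28.724981, π⊥ = -1+9·τ' ≈ -3.724981 ∉ [-1.4, -0.4) ⇒ out
candidate 6: (m,n)=(-4,-10) → π∥ = -4-10·τ ≈ -37.027756, π⊥ = -4-10·τ' ≈ -0.972244 ∈ [-1.4, -0.4) ⇒ IN Λ
candidate 7: (m,n)=(-3,-9) → π∥ = -3-9·τ ≈ -32.724981, π⊥ = -3-9·τ' ≈ -0.275019 ∉ [-1.4, -0.4) ⇒ out
candidate 8: (m,n)=(-10,8) → π∥ = -10+8·τ ≈ 16.422205, π⊥ = -10+8·τ' ≈ -12.422205 ∉ [-1.4, -0.4) ⇒ out
candidate 9: (m,n)=(0,4) → π∥ = 0+4·τ ≈ 13.211103, π⊥ = 0+4·τ' ≈ -1.211103 ∈ [-1.4, -0.4) ⇒ IN Λ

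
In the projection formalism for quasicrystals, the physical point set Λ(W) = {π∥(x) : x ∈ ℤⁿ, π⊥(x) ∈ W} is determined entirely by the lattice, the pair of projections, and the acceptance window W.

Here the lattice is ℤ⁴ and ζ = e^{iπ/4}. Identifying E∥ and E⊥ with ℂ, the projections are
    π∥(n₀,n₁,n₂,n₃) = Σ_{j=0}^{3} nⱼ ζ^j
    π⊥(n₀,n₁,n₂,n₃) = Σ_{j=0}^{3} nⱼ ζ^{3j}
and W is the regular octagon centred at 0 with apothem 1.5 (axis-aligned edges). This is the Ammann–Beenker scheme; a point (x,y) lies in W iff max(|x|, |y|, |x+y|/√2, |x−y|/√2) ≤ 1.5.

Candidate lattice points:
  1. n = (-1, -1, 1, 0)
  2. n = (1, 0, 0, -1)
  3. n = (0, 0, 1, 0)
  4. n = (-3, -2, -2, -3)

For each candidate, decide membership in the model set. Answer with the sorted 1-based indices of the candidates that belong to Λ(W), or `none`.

With ζ = e^{iπ/4} the internal vectors are ζ^0,ζ^3,ζ^6,ζ^9.
candidate 1: n = (-1, -1, 1, 0) → π⊥ ≈ (-0.29289, -1.70711); max(|x|,|y|,|x±y|/√2) = 1.70711 > 1.5 ⇒ ∉ W
candidate 2: n = (1, 0, 0, -1) → π⊥ ≈ (+0.29289, -0.70711); max(|x|,|y|,|x±y|/√2) = 0.70711 ≤ 1.5 ⇒ ∈ W
candidate 3: n = (0, 0, 1, 0) → π⊥ ≈ (+0.00000, -1.00000); max(|x|,|y|,|x±y|/√2) = 1.00000 ≤ 1.5 ⇒ ∈ W
candidate 4: n = (-3, -2, -2, -3) → π⊥ ≈ (-3.70711, -1.53553); max(|x|,|y|,|x±y|/√2) = 3.70711 > 1.5 ⇒ ∉ W

2, 3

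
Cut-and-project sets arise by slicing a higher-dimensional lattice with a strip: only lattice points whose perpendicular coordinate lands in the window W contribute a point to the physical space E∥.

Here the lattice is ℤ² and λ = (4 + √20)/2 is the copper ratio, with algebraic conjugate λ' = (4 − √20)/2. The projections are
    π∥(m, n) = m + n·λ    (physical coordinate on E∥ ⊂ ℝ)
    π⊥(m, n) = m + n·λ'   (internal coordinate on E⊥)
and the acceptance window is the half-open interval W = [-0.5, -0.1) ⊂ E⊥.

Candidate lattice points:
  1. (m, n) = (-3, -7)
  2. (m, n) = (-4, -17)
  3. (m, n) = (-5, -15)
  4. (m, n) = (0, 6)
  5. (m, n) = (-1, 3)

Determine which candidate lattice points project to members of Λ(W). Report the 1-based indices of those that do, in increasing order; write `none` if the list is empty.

λ' = (4−√20)/2 ≈ -0.236068.
#1 (-3,-7): internal coord -3 + (-7)·λ' = -1.347524; -1.347524 ∉ [-0.5, -0.1) → out
#2 (-4,-17): internal coord -4 + (-17)·λ' = +0.013156; +0.013156 ∉ [-0.5, -0.1) → out
#3 (-5,-15): internal coord -5 + (-15)·λ' = -1.458980; -1.458980 ∉ [-0.5, -0.1) → out
#4 (0,6): internal coord 0 + (6)·λ' = -1.416408; -1.416408 ∉ [-0.5, -0.1) → out
#5 (-1,3): internal coord -1 + (3)·λ' = -1.708204; -1.708204 ∉ [-0.5, -0.1) → out

none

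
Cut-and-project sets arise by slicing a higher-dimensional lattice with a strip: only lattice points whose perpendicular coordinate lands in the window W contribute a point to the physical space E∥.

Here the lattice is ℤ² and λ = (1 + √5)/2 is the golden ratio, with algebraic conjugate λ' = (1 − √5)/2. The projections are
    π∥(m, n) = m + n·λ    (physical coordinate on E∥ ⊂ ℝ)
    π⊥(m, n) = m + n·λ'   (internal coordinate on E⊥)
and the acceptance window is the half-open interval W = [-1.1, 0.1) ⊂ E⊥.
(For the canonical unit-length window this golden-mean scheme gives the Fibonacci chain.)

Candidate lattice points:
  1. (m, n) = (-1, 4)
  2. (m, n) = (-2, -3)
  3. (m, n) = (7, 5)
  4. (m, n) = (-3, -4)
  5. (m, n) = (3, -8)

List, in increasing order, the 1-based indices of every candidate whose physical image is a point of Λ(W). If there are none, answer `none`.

Compute λ' = (1−√5)/2 = -0.61803, so π⊥(m,n) = m -0.61803·n.
#1 (-1,4): internal coord -1 + (4)·λ' = -3.47214; -3.47214 ∉ [-1.1, 0.1) → out
#2 (-2,-3): internal coord -2 + (-3)·λ' = -0.14590; -0.14590 ∈ [-1.1, 0.1) → IN Λ
#3 (7,5): internal coord 7 + (5)·λ' = +3.90983; +3.90983 ∉ [-1.1, 0.1) → out
#4 (-3,-4): internal coord -3 + (-4)·λ' = -0.52786; -0.52786 ∈ [-1.1, 0.1) → IN Λ
#5 (3,-8): internal coord 3 + (-8)·λ' = +7.94427; +7.94427 ∉ [-1.1, 0.1) → out

2, 4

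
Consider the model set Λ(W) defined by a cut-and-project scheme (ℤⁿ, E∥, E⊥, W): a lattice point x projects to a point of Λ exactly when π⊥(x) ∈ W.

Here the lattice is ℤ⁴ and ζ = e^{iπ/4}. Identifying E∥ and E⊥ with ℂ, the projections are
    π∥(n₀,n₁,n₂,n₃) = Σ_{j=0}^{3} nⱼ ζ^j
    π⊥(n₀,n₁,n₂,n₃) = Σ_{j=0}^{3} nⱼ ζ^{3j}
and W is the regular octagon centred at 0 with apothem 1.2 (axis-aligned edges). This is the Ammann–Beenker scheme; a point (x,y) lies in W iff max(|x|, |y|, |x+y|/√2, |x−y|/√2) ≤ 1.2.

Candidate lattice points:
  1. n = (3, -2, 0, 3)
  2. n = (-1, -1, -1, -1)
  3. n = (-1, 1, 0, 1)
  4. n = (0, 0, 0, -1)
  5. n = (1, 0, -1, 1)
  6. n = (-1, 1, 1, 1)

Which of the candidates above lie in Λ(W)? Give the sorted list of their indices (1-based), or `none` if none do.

2, 4, 6

With ζ = e^{iπ/4} the internal vectors are ζ^0,ζ^3,ζ^6,ζ^9.
#1 (3, -2, 0, 3): internal (6.53553, 0.70711); octagon support 6.53553 vs apothem 1.2 → ∉ W
#2 (-1, -1, -1, -1): internal (-1.00000, -0.41421); octagon support 1.00000 vs apothem 1.2 → ∈ W
#3 (-1, 1, 0, 1): internal (-1.00000, 1.41421); octagon support 1.70711 vs apothem 1.2 → ∉ W
#4 (0, 0, 0, -1): internal (-0.70711, -0.70711); octagon support 1.00000 vs apothem 1.2 → ∈ W
#5 (1, 0, -1, 1): internal (1.70711, 1.70711); octagon support 2.41421 vs apothem 1.2 → ∉ W
#6 (-1, 1, 1, 1): internal (-1.00000, 0.41421); octagon support 1.00000 vs apothem 1.2 → ∈ W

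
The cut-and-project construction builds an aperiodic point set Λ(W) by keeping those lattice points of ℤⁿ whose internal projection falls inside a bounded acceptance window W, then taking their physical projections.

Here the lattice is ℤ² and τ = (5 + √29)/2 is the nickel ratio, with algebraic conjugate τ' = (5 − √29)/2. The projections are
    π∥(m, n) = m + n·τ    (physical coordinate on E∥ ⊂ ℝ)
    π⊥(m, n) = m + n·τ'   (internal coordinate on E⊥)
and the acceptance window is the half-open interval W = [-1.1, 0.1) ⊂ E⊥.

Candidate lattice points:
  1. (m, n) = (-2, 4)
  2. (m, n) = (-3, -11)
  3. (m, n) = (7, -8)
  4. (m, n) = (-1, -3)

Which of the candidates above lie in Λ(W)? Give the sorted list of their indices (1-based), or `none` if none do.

2, 4

τ' = (5−√29)/2 ≈ -0.19258.
candidate 1: (m,n)=(-2,4) → π∥ = -2+4·τ ≈ 18.77033, π⊥ = -2+4·τ' ≈ -2.77033 ∉ [-1.1, 0.1) ⇒ out
candidate 2: (m,n)=(-3,-11) → π∥ = -3-11·τ ≈ -60.11841, π⊥ = -3-11·τ' ≈ -0.88159 ∈ [-1.1, 0.1) ⇒ IN Λ
candidate 3: (m,n)=(7,-8) → π∥ = 7-8·τ ≈ -34.54066, π⊥ = 7-8·τ' ≈ 8.54066 ∉ [-1.1, 0.1) ⇒ out
candidate 4: (m,n)=(-1,-3) → π∥ = -1-3·τ ≈ -16.57775, π⊥ = -1-3·τ' ≈ -0.42225 ∈ [-1.1, 0.1) ⇒ IN Λ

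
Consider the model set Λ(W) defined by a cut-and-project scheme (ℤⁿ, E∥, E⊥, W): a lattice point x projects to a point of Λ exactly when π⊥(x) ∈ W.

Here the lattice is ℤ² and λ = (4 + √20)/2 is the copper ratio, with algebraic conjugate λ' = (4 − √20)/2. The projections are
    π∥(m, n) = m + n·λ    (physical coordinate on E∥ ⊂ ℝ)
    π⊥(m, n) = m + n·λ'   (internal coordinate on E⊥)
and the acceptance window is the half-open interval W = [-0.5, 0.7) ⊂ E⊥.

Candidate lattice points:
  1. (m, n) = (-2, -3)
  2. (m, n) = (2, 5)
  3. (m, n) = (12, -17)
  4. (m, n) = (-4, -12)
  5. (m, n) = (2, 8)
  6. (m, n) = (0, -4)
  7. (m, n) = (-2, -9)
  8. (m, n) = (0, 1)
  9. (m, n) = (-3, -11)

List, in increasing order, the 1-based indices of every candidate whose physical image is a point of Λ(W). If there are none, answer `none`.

Numerically λ ≈ 4.2361 and λ' = −1/λ ≈ -0.2361.
#1 (-2,-3): internal coord -2 + (-3)·λ' = -1.2918; -1.2918 ∉ [-0.5, 0.7) → out
#2 (2,5): internal coord 2 + (5)·λ' = +0.8197; +0.8197 ∉ [-0.5, 0.7) → out
#3 (12,-17): internal coord 12 + (-17)·λ' = +16.0132; +16.0132 ∉ [-0.5, 0.7) → out
#4 (-4,-12): internal coord -4 + (-12)·λ' = -1.1672; -1.1672 ∉ [-0.5, 0.7) → out
#5 (2,8): internal coord 2 + (8)·λ' = +0.1115; +0.1115 ∈ [-0.5, 0.7) → IN Λ
#6 (0,-4): internal coord 0 + (-4)·λ' = +0.9443; +0.9443 ∉ [-0.5, 0.7) → out
#7 (-2,-9): internal coord -2 + (-9)·λ' = +0.1246; +0.1246 ∈ [-0.5, 0.7) → IN Λ
#8 (0,1): internal coord 0 + (1)·λ' = -0.2361; -0.2361 ∈ [-0.5, 0.7) → IN Λ
#9 (-3,-11): internal coord -3 + (-11)·λ' = -0.4033; -0.4033 ∈ [-0.5, 0.7) → IN Λ

5, 7, 8, 9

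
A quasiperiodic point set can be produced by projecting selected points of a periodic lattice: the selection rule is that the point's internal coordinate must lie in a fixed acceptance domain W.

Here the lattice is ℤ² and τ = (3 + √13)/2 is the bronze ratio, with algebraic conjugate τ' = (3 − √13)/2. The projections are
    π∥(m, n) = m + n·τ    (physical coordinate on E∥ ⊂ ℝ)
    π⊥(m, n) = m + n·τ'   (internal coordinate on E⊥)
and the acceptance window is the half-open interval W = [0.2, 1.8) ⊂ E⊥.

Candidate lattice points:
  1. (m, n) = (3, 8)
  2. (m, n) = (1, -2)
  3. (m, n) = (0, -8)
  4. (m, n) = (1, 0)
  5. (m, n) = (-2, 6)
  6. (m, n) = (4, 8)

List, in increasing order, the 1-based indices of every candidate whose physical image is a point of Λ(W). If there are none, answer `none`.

τ' = (3−√13)/2 ≈ -0.3028.
candidate 1: (m,n)=(3,8) → π∥ = 3+8·τ ≈ 29.4222, π⊥ = 3+8·τ' ≈ 0.5778 ∈ [0.2, 1.8) ⇒ IN Λ
candidate 2: (m,n)=(1,-2) → π∥ = 1-2·τ ≈ -5.6056, π⊥ = 1-2·τ' ≈ 1.6056 ∈ [0.2, 1.8) ⇒ IN Λ
candidate 3: (m,n)=(0,-8) → π∥ = 0-8·τ ≈ -26.4222, π⊥ = 0-8·τ' ≈ 2.4222 ∉ [0.2, 1.8) ⇒ out
candidate 4: (m,n)=(1,0) → π∥ = 1+0·τ ≈ 1.0000, π⊥ = 1+0·τ' ≈ 1.0000 ∈ [0.2, 1.8) ⇒ IN Λ
candidate 5: (m,n)=(-2,6) → π∥ = -2+6·τ ≈ 17.8167, π⊥ = -2+6·τ' ≈ -3.8167 ∉ [0.2, 1.8) ⇒ out
candidate 6: (m,n)=(4,8) → π∥ = 4+8·τ ≈ 30.4222, π⊥ = 4+8·τ' ≈ 1.5778 ∈ [0.2, 1.8) ⇒ IN Λ

1, 2, 4, 6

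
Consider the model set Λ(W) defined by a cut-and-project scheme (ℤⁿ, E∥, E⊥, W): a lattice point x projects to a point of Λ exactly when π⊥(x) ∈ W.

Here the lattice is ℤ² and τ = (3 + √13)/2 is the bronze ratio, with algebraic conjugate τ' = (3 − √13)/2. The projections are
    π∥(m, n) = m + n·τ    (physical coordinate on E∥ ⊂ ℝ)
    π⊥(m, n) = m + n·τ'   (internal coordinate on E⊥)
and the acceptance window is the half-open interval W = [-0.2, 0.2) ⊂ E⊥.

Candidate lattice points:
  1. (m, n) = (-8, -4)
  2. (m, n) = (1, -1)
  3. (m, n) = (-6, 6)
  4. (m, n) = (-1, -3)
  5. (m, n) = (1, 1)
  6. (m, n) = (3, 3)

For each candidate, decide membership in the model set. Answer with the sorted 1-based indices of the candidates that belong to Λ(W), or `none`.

4

τ' = (3−√13)/2 ≈ -0.3028.
[1] lift (-8,-4): star map gives -6.7889; window check -0.2 ≤ -6.7889 < 0.2 is false → out
[2] lift (1,-1): star map gives 1.3028; window check -0.2 ≤ 1.3028 < 0.2 is false → out
[3] lift (-6,6): star map gives -7.8167; window check -0.2 ≤ -7.8167 < 0.2 is false → out
[4] lift (-1,-3): star map gives -0.0917; window check -0.2 ≤ -0.0917 < 0.2 is true → IN Λ
[5] lift (1,1): star map gives 0.6972; window check -0.2 ≤ 0.6972 < 0.2 is false → out
[6] lift (3,3): star map gives 2.0917; window check -0.2 ≤ 2.0917 < 0.2 is false → out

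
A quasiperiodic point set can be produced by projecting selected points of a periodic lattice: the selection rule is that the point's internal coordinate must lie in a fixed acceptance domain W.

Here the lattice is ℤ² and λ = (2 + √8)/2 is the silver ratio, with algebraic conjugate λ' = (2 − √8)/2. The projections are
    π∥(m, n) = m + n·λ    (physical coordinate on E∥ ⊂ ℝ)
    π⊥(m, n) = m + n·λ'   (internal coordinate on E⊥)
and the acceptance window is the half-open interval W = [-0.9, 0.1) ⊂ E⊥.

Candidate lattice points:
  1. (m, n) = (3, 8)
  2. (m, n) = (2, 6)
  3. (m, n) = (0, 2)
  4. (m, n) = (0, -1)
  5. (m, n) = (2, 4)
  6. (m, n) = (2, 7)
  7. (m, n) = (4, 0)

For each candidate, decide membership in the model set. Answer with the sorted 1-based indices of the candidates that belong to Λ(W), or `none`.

1, 2, 3, 6

Compute λ' = (2−√8)/2 = -0.41421, so π⊥(m,n) = m -0.41421·n.
candidate 1: (m,n)=(3,8) → π∥ = 3+8·λ ≈ 22.31371, π⊥ = 3+8·λ' ≈ -0.31371 ∈ [-0.9, 0.1) ⇒ IN Λ
candidate 2: (m,n)=(2,6) → π∥ = 2+6·λ ≈ 16.48528, π⊥ = 2+6·λ' ≈ -0.48528 ∈ [-0.9, 0.1) ⇒ IN Λ
candidate 3: (m,n)=(0,2) → π∥ = 0+2·λ ≈ 4.82843, π⊥ = 0+2·λ' ≈ -0.82843 ∈ [-0.9, 0.1) ⇒ IN Λ
candidate 4: (m,n)=(0,-1) → π∥ = 0-1·λ ≈ -2.41421, π⊥ = 0-1·λ' ≈ 0.41421 ∉ [-0.9, 0.1) ⇒ out
candidate 5: (m,n)=(2,4) → π∥ = 2+4·λ ≈ 11.65685, π⊥ = 2+4·λ' ≈ 0.34315 ∉ [-0.9, 0.1) ⇒ out
candidate 6: (m,n)=(2,7) → π∥ = 2+7·λ ≈ 18.89949, π⊥ = 2+7·λ' ≈ -0.89949 ∈ [-0.9, 0.1) ⇒ IN Λ
candidate 7: (m,n)=(4,0) → π∥ = 4+0·λ ≈ 4.00000, π⊥ = 4+0·λ' ≈ 4.00000 ∉ [-0.9, 0.1) ⇒ out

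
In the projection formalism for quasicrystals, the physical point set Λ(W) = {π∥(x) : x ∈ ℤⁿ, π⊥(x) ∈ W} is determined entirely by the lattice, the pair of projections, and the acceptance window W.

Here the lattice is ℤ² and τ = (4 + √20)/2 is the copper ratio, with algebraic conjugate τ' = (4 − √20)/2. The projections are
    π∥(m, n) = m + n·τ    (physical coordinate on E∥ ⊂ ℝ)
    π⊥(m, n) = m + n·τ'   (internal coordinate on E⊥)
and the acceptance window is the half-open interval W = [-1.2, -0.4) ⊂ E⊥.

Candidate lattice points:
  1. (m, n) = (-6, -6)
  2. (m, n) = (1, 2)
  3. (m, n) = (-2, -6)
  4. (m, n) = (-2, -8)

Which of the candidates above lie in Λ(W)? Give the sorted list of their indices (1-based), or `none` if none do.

Compute τ' = (4−√20)/2 = -0.236068, so π⊥(m,n) = m -0.236068·n.
[1] lift (-6,-6): star map gives -4.583592; window check -1.2 ≤ -4.583592 < -0.4 is false → out
[2] lift (1,2): star map gives 0.527864; window check -1.2 ≤ 0.527864 < -0.4 is false → out
[3] lift (-2,-6): star map gives -0.583592; window check -1.2 ≤ -0.583592 < -0.4 is true → IN Λ
[4] lift (-2,-8): star map gives -0.111456; window check -1.2 ≤ -0.111456 < -0.4 is false → out

3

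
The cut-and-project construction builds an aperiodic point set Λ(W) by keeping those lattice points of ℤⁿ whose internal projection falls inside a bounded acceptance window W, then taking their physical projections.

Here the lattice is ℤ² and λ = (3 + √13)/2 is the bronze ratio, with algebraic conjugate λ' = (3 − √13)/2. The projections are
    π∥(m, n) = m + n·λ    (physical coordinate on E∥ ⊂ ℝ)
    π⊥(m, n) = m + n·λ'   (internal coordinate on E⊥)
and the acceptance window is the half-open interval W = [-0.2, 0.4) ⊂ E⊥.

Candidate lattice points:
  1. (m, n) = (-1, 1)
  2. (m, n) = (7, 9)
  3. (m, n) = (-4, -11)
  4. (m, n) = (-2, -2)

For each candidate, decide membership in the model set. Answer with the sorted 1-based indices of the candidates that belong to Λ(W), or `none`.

λ' = (3−√13)/2 ≈ -0.302776.
[1] lift (-1,1): star map gives -1.302776; window check -0.2 ≤ -1.302776 < 0.4 is false → out
[2] lift (7,9): star map gives 4.275019; window check -0.2 ≤ 4.275019 < 0.4 is false → out
[3] lift (-4,-11): star map gives -0.669468; window check -0.2 ≤ -0.669468 < 0.4 is false → out
[4] lift (-2,-2): star map gives -1.394449; window check -0.2 ≤ -1.394449 < 0.4 is false → out

none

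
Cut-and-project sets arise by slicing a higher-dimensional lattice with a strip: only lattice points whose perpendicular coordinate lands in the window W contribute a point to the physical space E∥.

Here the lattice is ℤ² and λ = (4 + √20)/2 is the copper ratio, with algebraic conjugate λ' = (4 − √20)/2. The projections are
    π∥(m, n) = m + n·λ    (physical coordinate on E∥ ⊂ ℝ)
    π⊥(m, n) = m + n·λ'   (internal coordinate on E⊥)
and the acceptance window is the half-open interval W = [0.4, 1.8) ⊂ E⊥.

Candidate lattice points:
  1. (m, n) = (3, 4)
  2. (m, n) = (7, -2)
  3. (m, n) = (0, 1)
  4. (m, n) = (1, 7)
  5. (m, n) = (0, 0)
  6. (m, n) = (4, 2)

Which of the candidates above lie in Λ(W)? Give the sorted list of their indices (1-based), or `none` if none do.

none

Compute λ' = (4−√20)/2 = -0.23607, so π⊥(m,n) = m -0.23607·n.
#1 (3,4): internal coord 3 + (4)·λ' = +2.05573; +2.05573 ∉ [0.4, 1.8) → out
#2 (7,-2): internal coord 7 + (-2)·λ' = +7.47214; +7.47214 ∉ [0.4, 1.8) → out
#3 (0,1): internal coord 0 + (1)·λ' = -0.23607; -0.23607 ∉ [0.4, 1.8) → out
#4 (1,7): internal coord 1 + (7)·λ' = -0.65248; -0.65248 ∉ [0.4, 1.8) → out
#5 (0,0): internal coord 0 + (0)·λ' = +0.00000; +0.00000 ∉ [0.4, 1.8) → out
#6 (4,2): internal coord 4 + (2)·λ' = +3.52786; +3.52786 ∉ [0.4, 1.8) → out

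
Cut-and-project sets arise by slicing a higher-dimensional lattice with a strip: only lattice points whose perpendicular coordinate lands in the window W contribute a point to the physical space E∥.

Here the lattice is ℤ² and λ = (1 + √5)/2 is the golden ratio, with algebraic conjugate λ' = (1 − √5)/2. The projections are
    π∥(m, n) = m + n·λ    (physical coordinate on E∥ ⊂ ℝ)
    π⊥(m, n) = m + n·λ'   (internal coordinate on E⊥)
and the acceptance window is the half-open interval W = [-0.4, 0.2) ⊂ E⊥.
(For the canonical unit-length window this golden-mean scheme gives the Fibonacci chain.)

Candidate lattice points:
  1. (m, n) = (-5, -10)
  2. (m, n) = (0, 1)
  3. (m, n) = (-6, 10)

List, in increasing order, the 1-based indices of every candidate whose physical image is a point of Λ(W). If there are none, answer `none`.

λ' = (1−√5)/2 ≈ -0.6180.
#1 (-5,-10): internal coord -5 + (-10)·λ' = +1.1803; +1.1803 ∉ [-0.4, 0.2) → out
#2 (0,1): internal coord 0 + (1)·λ' = -0.6180; -0.6180 ∉ [-0.4, 0.2) → out
#3 (-6,10): internal coord -6 + (10)·λ' = -12.1803; -12.1803 ∉ [-0.4, 0.2) → out

none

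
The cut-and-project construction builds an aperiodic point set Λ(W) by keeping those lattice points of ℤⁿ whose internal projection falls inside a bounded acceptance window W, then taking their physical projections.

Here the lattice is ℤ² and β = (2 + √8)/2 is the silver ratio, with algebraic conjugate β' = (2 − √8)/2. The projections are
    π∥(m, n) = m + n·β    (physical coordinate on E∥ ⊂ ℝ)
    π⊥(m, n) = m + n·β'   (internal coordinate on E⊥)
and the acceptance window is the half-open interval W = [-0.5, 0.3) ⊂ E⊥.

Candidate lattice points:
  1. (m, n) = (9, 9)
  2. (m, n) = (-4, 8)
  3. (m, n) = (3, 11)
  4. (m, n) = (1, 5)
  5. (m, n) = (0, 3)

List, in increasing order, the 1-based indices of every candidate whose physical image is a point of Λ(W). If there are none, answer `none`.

none

Compute β' = (2−√8)/2 = -0.4142, so π⊥(m,n) = m -0.4142·n.
candidate 1: (m,n)=(9,9) → π∥ = 9+9·β ≈ 30.7279, π⊥ = 9+9·β' ≈ 5.2721 ∉ [-0.5, 0.3) ⇒ out
candidate 2: (m,n)=(-4,8) → π∥ = -4+8·β ≈ 15.3137, π⊥ = -4+8·β' ≈ -7.3137 ∉ [-0.5, 0.3) ⇒ out
candidate 3: (m,n)=(3,11) → π∥ = 3+11·β ≈ 29.5563, π⊥ = 3+11·β' ≈ -1.5563 ∉ [-0.5, 0.3) ⇒ out
candidate 4: (m,n)=(1,5) → π∥ = 1+5·β ≈ 13.0711, π⊥ = 1+5·β' ≈ -1.0711 ∉ [-0.5, 0.3) ⇒ out
candidate 5: (m,n)=(0,3) → π∥ = 0+3·β ≈ 7.2426, π⊥ = 0+3·β' ≈ -1.2426 ∉ [-0.5, 0.3) ⇒ out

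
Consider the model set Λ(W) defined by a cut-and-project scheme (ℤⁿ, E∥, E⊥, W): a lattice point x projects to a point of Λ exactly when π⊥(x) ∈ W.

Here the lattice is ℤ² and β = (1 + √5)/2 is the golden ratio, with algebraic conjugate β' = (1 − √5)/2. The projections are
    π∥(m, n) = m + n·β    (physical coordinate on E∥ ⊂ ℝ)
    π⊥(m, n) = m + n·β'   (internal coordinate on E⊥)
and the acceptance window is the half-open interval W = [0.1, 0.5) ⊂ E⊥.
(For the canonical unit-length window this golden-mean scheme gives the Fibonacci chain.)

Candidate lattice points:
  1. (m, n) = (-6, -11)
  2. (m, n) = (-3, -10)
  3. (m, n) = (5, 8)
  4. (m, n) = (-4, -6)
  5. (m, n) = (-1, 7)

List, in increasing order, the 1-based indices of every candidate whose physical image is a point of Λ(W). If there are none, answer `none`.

β' = (1−√5)/2 ≈ -0.61803.
#1 (-6,-11): internal coord -6 + (-11)·β' = +0.79837; +0.79837 ∉ [0.1, 0.5) → out
#2 (-3,-10): internal coord -3 + (-10)·β' = +3.18034; +3.18034 ∉ [0.1, 0.5) → out
#3 (5,8): internal coord 5 + (8)·β' = +0.05573; +0.05573 ∉ [0.1, 0.5) → out
#4 (-4,-6): internal coord -4 + (-6)·β' = -0.29180; -0.29180 ∉ [0.1, 0.5) → out
#5 (-1,7): internal coord -1 + (7)·β' = -5.32624; -5.32624 ∉ [0.1, 0.5) → out

none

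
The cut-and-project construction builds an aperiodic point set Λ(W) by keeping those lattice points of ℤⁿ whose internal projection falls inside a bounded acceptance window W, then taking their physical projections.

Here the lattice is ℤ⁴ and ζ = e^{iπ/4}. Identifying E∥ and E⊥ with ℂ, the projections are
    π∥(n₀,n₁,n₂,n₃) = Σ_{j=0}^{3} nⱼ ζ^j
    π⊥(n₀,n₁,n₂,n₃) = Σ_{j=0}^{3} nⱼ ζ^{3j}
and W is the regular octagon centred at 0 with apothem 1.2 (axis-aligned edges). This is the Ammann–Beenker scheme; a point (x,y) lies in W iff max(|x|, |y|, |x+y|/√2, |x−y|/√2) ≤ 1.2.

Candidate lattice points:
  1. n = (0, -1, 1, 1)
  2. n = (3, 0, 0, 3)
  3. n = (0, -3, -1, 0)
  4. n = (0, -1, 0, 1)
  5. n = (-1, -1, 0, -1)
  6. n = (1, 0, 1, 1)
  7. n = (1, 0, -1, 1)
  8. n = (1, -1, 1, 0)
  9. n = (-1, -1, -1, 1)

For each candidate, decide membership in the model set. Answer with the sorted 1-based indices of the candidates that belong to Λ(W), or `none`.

9

With ζ = e^{iπ/4} the internal vectors are ζ^0,ζ^3,ζ^6,ζ^9.
candidate 1: n = (0, -1, 1, 1) → π⊥ ≈ (+1.414214, -1.000000); max(|x|,|y|,|x±y|/√2) = 1.707107 > 1.2 ⇒ ∉ W
candidate 2: n = (3, 0, 0, 3) → π⊥ ≈ (+5.121320, +2.121320); max(|x|,|y|,|x±y|/√2) = 5.121320 > 1.2 ⇒ ∉ W
candidate 3: n = (0, -3, -1, 0) → π⊥ ≈ (+2.121320, -1.121320); max(|x|,|y|,|x±y|/√2) = 2.292893 > 1.2 ⇒ ∉ W
candidate 4: n = (0, -1, 0, 1) → π⊥ ≈ (+1.414214, +0.000000); max(|x|,|y|,|x±y|/√2) = 1.414214 > 1.2 ⇒ ∉ W
candidate 5: n = (-1, -1, 0, -1) → π⊥ ≈ (-1.000000, -1.414214); max(|x|,|y|,|x±y|/√2) = 1.707107 > 1.2 ⇒ ∉ W
candidate 6: n = (1, 0, 1, 1) → π⊥ ≈ (+1.707107, -0.292893); max(|x|,|y|,|x±y|/√2) = 1.707107 > 1.2 ⇒ ∉ W
candidate 7: n = (1, 0, -1, 1) → π⊥ ≈ (+1.707107, +1.707107); max(|x|,|y|,|x±y|/√2) = 2.414214 > 1.2 ⇒ ∉ W
candidate 8: n = (1, -1, 1, 0) → π⊥ ≈ (+1.707107, -1.707107); max(|x|,|y|,|x±y|/√2) = 2.414214 > 1.2 ⇒ ∉ W
candidate 9: n = (-1, -1, -1, 1) → π⊥ ≈ (+0.414214, +1.000000); max(|x|,|y|,|x±y|/√2) = 1.000000 ≤ 1.2 ⇒ ∈ W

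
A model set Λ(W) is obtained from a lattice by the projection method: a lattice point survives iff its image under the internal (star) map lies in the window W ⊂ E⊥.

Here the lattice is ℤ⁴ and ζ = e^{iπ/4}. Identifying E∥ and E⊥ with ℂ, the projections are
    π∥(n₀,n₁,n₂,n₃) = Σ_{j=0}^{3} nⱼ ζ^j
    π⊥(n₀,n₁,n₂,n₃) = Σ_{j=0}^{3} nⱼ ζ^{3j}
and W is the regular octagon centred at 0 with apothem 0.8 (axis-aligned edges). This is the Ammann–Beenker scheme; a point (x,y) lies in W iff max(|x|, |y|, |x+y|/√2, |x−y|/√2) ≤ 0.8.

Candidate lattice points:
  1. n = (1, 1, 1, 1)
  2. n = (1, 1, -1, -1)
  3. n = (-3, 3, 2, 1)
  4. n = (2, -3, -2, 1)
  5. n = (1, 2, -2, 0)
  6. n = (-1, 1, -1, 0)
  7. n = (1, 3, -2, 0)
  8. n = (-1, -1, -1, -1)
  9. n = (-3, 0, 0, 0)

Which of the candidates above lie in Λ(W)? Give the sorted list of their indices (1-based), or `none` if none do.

Internal map: ζ^{3j} for j=0..3 gives (1,0), (−√2/2,√2/2), (0,−1), (√2/2,√2/2).
candidate 1: n = (1, 1, 1, 1) → π⊥ ≈ (+1.0000, +0.4142); max(|x|,|y|,|x±y|/√2) = 1.0000 > 0.8 ⇒ ∉ W
candidate 2: n = (1, 1, -1, -1) → π⊥ ≈ (-0.4142, +1.0000); max(|x|,|y|,|x±y|/√2) = 1.0000 > 0.8 ⇒ ∉ W
candidate 3: n = (-3, 3, 2, 1) → π⊥ ≈ (-4.4142, +0.8284); max(|x|,|y|,|x±y|/√2) = 4.4142 > 0.8 ⇒ ∉ W
candidate 4: n = (2, -3, -2, 1) → π⊥ ≈ (+4.8284, +0.5858); max(|x|,|y|,|x±y|/√2) = 4.8284 > 0.8 ⇒ ∉ W
candidate 5: n = (1, 2, -2, 0) → π⊥ ≈ (-0.4142, +3.4142); max(|x|,|y|,|x±y|/√2) = 3.4142 > 0.8 ⇒ ∉ W
candidate 6: n = (-1, 1, -1, 0) → π⊥ ≈ (-1.7071, +1.7071); max(|x|,|y|,|x±y|/√2) = 2.4142 > 0.8 ⇒ ∉ W
candidate 7: n = (1, 3, -2, 0) → π⊥ ≈ (-1.1213, +4.1213); max(|x|,|y|,|x±y|/√2) = 4.1213 > 0.8 ⇒ ∉ W
candidate 8: n = (-1, -1, -1, -1) → π⊥ ≈ (-1.0000, -0.4142); max(|x|,|y|,|x±y|/√2) = 1.0000 > 0.8 ⇒ ∉ W
candidate 9: n = (-3, 0, 0, 0) → π⊥ ≈ (-3.0000, +0.0000); max(|x|,|y|,|x±y|/√2) = 3.0000 > 0.8 ⇒ ∉ W

none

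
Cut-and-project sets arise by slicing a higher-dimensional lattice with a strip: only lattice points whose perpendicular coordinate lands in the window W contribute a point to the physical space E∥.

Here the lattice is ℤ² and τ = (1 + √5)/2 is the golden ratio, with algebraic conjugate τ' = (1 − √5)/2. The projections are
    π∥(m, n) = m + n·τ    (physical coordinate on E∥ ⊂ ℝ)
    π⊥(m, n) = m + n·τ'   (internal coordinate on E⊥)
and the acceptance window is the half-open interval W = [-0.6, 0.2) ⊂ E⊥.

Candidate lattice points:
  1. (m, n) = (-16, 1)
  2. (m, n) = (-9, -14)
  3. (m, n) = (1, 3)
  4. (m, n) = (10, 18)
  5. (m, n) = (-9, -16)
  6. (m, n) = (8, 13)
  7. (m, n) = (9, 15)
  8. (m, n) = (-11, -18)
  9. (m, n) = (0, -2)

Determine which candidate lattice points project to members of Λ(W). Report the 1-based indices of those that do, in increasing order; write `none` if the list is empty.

Numerically τ ≈ 1.61803 and τ' = −1/τ ≈ -0.61803.
#1 (-16,1): internal coord -16 + (1)·τ' = -16.61803; -16.61803 ∉ [-0.6, 0.2) → out
#2 (-9,-14): internal coord -9 + (-14)·τ' = -0.34752; -0.34752 ∈ [-0.6, 0.2) → IN Λ
#3 (1,3): internal coord 1 + (3)·τ' = -0.85410; -0.85410 ∉ [-0.6, 0.2) → out
#4 (10,18): internal coord 10 + (18)·τ' = -1.12461; -1.12461 ∉ [-0.6, 0.2) → out
#5 (-9,-16): internal coord -9 + (-16)·τ' = +0.88854; +0.88854 ∉ [-0.6, 0.2) → out
#6 (8,13): internal coord 8 + (13)·τ' = -0.03444; -0.03444 ∈ [-0.6, 0.2) → IN Λ
#7 (9,15): internal coord 9 + (15)·τ' = -0.27051; -0.27051 ∈ [-0.6, 0.2) → IN Λ
#8 (-11,-18): internal coord -11 + (-18)·τ' = +0.12461; +0.12461 ∈ [-0.6, 0.2) → IN Λ
#9 (0,-2): internal coord 0 + (-2)·τ' = +1.23607; +1.23607 ∉ [-0.6, 0.2) → out

2, 6, 7, 8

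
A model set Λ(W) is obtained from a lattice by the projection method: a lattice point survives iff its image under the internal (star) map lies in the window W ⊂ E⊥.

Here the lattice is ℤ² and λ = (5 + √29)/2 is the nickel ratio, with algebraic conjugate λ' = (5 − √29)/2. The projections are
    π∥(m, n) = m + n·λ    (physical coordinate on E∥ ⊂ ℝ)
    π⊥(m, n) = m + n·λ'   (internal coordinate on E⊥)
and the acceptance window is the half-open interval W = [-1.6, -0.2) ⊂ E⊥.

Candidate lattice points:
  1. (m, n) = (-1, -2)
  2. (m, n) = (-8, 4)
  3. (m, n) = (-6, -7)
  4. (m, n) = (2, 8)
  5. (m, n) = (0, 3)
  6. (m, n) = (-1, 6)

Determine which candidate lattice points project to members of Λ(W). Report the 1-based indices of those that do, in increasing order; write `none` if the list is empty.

1, 5

λ' = (5−√29)/2 ≈ -0.192582.
#1 (-1,-2): internal coord -1 + (-2)·λ' = -0.614835; -0.614835 ∈ [-1.6, -0.2) → IN Λ
#2 (-8,4): internal coord -8 + (4)·λ' = -8.770330; -8.770330 ∉ [-1.6, -0.2) → out
#3 (-6,-7): internal coord -6 + (-7)·λ' = -4.651923; -4.651923 ∉ [-1.6, -0.2) → out
#4 (2,8): internal coord 2 + (8)·λ' = +0.459341; +0.459341 ∉ [-1.6, -0.2) → out
#5 (0,3): internal coord 0 + (3)·λ' = -0.577747; -0.577747 ∈ [-1.6, -0.2) → IN Λ
#6 (-1,6): internal coord -1 + (6)·λ' = -2.155494; -2.155494 ∉ [-1.6, -0.2) → out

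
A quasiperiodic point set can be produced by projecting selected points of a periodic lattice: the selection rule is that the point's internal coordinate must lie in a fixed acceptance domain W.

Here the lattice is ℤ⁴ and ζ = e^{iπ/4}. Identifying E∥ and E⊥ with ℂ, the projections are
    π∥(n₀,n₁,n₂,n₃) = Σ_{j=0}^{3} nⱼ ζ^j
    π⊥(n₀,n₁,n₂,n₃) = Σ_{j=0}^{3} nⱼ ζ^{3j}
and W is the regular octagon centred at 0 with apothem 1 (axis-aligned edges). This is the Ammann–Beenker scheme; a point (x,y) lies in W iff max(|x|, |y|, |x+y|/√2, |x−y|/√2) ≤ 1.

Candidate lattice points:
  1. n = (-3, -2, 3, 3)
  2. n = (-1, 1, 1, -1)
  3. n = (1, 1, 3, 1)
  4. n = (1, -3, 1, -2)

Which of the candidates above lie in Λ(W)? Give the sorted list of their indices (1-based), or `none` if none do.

none

π⊥(n) = n₀ + n₁ζ³ + n₂ζ⁶ + n₃ζ⁹ where ζ = e^{iπ/4}.
#1 (-3, -2, 3, 3): internal (0.535534, -2.292893); octagon support 2.292893 vs apothem 1 → ∉ W
#2 (-1, 1, 1, -1): internal (-2.414214, -1.000000); octagon support 2.414214 vs apothem 1 → ∉ W
#3 (1, 1, 3, 1): internal (1.000000, -1.585786); octagon support 1.828427 vs apothem 1 → ∉ W
#4 (1, -3, 1, -2): internal (1.707107, -4.535534); octagon support 4.535534 vs apothem 1 → ∉ W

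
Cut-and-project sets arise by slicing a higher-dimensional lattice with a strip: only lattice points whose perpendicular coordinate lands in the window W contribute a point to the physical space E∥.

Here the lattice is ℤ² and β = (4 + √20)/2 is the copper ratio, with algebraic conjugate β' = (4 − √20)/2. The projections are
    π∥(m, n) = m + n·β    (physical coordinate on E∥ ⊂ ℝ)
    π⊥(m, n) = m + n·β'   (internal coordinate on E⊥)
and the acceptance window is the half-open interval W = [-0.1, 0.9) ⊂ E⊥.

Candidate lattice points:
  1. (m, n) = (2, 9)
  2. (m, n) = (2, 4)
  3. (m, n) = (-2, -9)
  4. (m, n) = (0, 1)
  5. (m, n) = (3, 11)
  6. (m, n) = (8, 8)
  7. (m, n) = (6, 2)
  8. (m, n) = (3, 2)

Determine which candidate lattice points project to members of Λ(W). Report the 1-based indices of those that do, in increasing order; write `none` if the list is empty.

3, 5

Compute β' = (4−√20)/2 = -0.236068, so π⊥(m,n) = m -0.236068·n.
candidate 1: (m,n)=(2,9) → π∥ = 2+9·β ≈ 40.124612, π⊥ = 2+9·β' ≈ -0.124612 ∉ [-0.1, 0.9) ⇒ out
candidate 2: (m,n)=(2,4) → π∥ = 2+4·β ≈ 18.944272, π⊥ = 2+4·β' ≈ 1.055728 ∉ [-0.1, 0.9) ⇒ out
candidate 3: (m,n)=(-2,-9) → π∥ = -2-9·β ≈ -40.124612, π⊥ = -2-9·β' ≈ 0.124612 ∈ [-0.1, 0.9) ⇒ IN Λ
candidate 4: (m,n)=(0,1) → π∥ = 0+1·β ≈ 4.236068, π⊥ = 0+1·β' ≈ -0.236068 ∉ [-0.1, 0.9) ⇒ out
candidate 5: (m,n)=(3,11) → π∥ = 3+11·β ≈ 49.596748, π⊥ = 3+11·β' ≈ 0.403252 ∈ [-0.1, 0.9) ⇒ IN Λ
candidate 6: (m,n)=(8,8) → π∥ = 8+8·β ≈ 41.888544, π⊥ = 8+8·β' ≈ 6.111456 ∉ [-0.1, 0.9) ⇒ out
candidate 7: (m,n)=(6,2) → π∥ = 6+2·β ≈ 14.472136, π⊥ = 6+2·β' ≈ 5.527864 ∉ [-0.1, 0.9) ⇒ out
candidate 8: (m,n)=(3,2) → π∥ = 3+2·β ≈ 11.472136, π⊥ = 3+2·β' ≈ 2.527864 ∉ [-0.1, 0.9) ⇒ out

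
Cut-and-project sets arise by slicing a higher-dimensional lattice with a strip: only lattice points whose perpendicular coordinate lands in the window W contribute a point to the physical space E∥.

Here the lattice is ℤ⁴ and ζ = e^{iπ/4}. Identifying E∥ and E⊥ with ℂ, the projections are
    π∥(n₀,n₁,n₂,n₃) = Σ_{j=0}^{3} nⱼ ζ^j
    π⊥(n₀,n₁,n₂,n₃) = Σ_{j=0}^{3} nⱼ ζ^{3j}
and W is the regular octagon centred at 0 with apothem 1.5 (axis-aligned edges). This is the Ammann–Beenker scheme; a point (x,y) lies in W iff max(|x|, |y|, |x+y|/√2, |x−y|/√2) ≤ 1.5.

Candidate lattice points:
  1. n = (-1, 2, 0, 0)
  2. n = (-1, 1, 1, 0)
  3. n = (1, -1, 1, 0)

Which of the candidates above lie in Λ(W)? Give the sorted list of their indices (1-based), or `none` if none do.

Internal map: ζ^{3j} for j=0..3 gives (1,0), (−√2/2,√2/2), (0,−1), (√2/2,√2/2).
candidate 1: n = (-1, 2, 0, 0) → π⊥ ≈ (-2.414214, +1.414214); max(|x|,|y|,|x±y|/√2) = 2.707107 > 1.5 ⇒ ∉ W
candidate 2: n = (-1, 1, 1, 0) → π⊥ ≈ (-1.707107, -0.292893); max(|x|,|y|,|x±y|/√2) = 1.707107 > 1.5 ⇒ ∉ W
candidate 3: n = (1, -1, 1, 0) → π⊥ ≈ (+1.707107, -1.707107); max(|x|,|y|,|x±y|/√2) = 2.414214 > 1.5 ⇒ ∉ W

none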